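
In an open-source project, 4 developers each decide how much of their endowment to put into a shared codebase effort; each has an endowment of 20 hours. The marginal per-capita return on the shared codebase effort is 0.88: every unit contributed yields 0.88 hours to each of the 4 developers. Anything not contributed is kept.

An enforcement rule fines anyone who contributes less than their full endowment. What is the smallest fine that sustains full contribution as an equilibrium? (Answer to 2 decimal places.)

2.40 hours

Given the others contribute fully, the best deviation is to contribute 0 (any partial contribution still incurs the fine and gives up units whose private return 0.88 is below 1).
Deviating from 20 to 0 saves 20 hours but forfeits the deviator's share of the drop in the shared codebase effort: 0.88 × 20 = 17.60.
So the deviation gain is 20 − 17.60 = 2.40, and the fine must be at least 2.40 hours to wipe it out.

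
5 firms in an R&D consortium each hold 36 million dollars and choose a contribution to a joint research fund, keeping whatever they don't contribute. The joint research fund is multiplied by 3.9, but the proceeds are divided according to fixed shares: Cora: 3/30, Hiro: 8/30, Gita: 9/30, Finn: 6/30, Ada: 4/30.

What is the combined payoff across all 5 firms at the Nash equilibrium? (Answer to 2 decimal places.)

388.80 million dollars

Player j's private return per contributed unit is 3.9 × (j's share). Contributing is weakly dominant for j when that share is at least 1/3.9 = 0.2564, and contributing 0 is dominant otherwise.
Hiro and Gita clear that bar, contributing 36 each; the remaining 3 contribute 0. Total contributed: 72.
The joint research fund pays out 3.9 × 72 = 280.80 in total (split across the unequal shares, but the aggregate is all that matters for the group sum).
The 3 free-riders keep 36 each, adding 108. Group total = 108 + 280.80 = 388.80.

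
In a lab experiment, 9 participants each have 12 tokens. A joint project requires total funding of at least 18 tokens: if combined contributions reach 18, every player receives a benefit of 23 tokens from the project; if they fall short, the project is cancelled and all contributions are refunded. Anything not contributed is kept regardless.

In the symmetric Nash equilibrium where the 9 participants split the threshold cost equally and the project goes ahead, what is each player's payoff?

33 tokens

Equal share of the threshold: 18/9 = 2.
At this profile no one gains by cutting their contribution: any cut drops the total below 18, the project is cancelled, contributions are refunded, and the deviator ends with 12, which is less than 12 − 2 + 23 = 33. Contributing more than 2 just wastes the excess. So contributing exactly 2 is a best response.
Each player's payoff: 12 − 2 + 23 = 33.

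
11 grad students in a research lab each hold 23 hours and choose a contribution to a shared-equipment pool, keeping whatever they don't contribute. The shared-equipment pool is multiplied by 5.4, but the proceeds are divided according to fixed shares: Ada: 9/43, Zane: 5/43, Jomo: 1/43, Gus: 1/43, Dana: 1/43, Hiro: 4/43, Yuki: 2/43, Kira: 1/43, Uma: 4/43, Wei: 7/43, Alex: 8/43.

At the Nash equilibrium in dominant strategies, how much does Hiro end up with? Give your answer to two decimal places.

46.11 hours

Each unit j contributes comes back to j as 5.4 × (j's share), so j prefers to contribute only if that share exceeds 1/5.4 = 0.1852; otherwise keeping the unit dominates.
Ada and Alex are above the threshold, contributing 23 each; the remaining 9 contribute 0. Total contributed: 46.
Hiro keeps 23 and receives 5.4 × 46 × 4/43 = 23.11 from the shared-equipment pool, for a payoff of 46.11.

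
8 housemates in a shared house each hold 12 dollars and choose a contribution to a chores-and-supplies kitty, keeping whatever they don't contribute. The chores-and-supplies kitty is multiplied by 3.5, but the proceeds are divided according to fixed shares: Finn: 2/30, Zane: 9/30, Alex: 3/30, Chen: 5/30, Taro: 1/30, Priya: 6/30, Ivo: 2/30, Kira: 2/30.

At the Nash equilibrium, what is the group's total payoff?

A player with share s gets back 3.5·s per unit contributed, so full contribution is dominant for anyone with s > 1/3.5 = 0.2857 and zero contribution is dominant for anyone below.
Zane alone (share 9/30) is above the threshold, contributing 12; the remaining 7 contribute 0. Total contributed: 12.
The chores-and-supplies kitty pays out 3.5 × 12 = 42.00 in total (split across the unequal shares, but the aggregate is all that matters for the group sum).
The 7 free-riders keep 12 each, adding 84. Group total = 84 + 42.00 = 126.00.

126.00 dollars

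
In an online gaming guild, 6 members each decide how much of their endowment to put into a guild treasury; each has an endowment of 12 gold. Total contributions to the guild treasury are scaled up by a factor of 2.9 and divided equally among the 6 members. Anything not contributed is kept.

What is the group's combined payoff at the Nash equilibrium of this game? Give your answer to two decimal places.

Each contributed unit returns 2.9/6 = 0.4833 to its contributor — below 1 — so contributing 0 is dominant for every player. At the Nash equilibrium everyone keeps their 12, and the group total is 6 × 12 = 72.

72.00 gold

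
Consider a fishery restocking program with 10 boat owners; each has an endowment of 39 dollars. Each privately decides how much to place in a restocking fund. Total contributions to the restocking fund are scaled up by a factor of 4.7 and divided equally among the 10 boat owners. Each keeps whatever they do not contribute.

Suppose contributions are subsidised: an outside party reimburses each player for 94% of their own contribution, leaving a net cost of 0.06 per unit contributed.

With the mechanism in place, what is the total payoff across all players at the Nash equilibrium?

With the mechanism, a contributed unit returns (4.7/10) / 0.06 = 7.8333 per unit of net cost to the contributor — now above 1 — so contributing fully is weakly dominant for every player.
At the Nash equilibrium everyone contributes 39. Group total payoff = 10 × (39 × 0.94 + 4.7 × 39) = 2199.60.

2199.60 dollars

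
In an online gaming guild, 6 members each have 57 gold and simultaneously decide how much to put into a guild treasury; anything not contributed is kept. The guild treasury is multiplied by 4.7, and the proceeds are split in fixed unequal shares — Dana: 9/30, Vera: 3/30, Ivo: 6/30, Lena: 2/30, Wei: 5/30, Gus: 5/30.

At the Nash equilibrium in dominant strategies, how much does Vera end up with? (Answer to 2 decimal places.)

83.79 gold

A player with share s gets back 4.7·s per unit contributed, so full contribution is dominant for anyone with s > 1/4.7 = 0.2128 and zero contribution is dominant for anyone below.
The only share above 0.2128 is Dana's 9/30, contributing 57; the remaining 5 contribute 0. Total contributed: 57.
Vera keeps 57 and receives 4.7 × 57 × 3/30 = 26.79 from the guild treasury, for a payoff of 83.79.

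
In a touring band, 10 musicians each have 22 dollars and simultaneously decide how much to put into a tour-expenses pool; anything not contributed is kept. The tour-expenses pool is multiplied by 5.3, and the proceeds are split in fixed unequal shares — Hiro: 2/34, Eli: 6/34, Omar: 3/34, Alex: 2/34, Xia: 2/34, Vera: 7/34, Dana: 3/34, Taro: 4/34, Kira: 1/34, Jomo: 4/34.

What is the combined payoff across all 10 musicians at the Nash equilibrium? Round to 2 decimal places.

A player with share s gets back 5.3·s per unit contributed, so full contribution is dominant for anyone with s > 1/5.3 = 0.1887 and zero contribution is dominant for anyone below.
The only share above 0.1887 is Vera's 7/34, contributing 22; the remaining 9 contribute 0. Total contributed: 22.
The tour-expenses pool pays out 5.3 × 22 = 116.60 in total (split across the unequal shares, but the aggregate is all that matters for the group sum).
The 9 free-riders keep 22 each, adding 198. Group total = 198 + 116.60 = 314.60.

314.60 dollars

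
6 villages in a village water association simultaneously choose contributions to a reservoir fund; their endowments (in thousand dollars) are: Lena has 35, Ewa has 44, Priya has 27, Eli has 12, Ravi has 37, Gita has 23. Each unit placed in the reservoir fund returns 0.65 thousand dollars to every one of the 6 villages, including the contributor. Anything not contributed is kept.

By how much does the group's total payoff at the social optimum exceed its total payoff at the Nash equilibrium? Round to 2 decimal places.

516.20 thousand dollars

The private return per contributed unit is 0.65 < 1 for everyone, so the Nash equilibrium is zero contribution and the group total is Σ E_j = 35 + 44 + 27 + 12 + 37 + 23 = 178.
Each contributed unit returns 3.900 to the group, so the social optimum is full contribution by everyone: group total = 3.900 × 178 = 694.20.
Efficiency loss = (3.900 − 1) × 178 = 516.20.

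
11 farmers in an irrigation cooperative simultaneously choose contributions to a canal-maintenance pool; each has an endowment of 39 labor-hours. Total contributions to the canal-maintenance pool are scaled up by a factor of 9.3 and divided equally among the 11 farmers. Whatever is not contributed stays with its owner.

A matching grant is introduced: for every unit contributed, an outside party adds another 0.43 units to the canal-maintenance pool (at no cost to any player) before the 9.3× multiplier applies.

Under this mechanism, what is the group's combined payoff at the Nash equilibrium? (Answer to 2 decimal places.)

5705.27 labor-hours

The effective private return per unit is now 9.3 × 1.43 / 11 = 1.2090 > 1, so every player's dominant strategy flips to full contribution.
So the Nash equilibrium is full contribution by all 11; the group earns 9.3 × 1.43 × 429 = 5705.27.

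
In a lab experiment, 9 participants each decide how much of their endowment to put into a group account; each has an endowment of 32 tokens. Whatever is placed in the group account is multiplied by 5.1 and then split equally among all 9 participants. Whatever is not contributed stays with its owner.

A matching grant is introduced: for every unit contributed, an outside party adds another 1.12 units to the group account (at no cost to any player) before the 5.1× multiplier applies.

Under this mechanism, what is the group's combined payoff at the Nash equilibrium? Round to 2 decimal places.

3113.86 tokens

With the mechanism, a contributed unit returns 5.1 × 2.12 / 9 = 1.2013 per unit of net cost to the contributor — now above 1 — so contributing fully is weakly dominant for every player.
At the Nash equilibrium everyone contributes 32. Group total payoff = 5.1 × 2.12 × 288 = 3113.86.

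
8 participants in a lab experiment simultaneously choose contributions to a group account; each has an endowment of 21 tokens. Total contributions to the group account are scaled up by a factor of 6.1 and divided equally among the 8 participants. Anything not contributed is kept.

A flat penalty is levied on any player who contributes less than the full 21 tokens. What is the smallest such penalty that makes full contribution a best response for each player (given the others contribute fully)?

Given the others contribute fully, the best deviation is to contribute 0 (any partial contribution still incurs the fine and gives up units whose private return 0.7625 is below 1).
Deviating from 21 to 0 saves 21 tokens but forfeits the deviator's share of the drop in the group account: 6.1/8 × 21 = 16.01.
So the deviation gain is 21 − 16.01 = 4.99, and the fine must be at least 4.99 tokens to wipe it out.

4.99 tokens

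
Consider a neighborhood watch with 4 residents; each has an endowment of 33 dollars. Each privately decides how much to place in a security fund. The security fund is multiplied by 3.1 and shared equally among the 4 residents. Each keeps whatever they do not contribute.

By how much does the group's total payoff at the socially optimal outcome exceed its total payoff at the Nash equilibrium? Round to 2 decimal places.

277.20 dollars

Each contributed unit returns 3.1/4 = 0.7750 to its contributor — below 1 — so contributing 0 is dominant for every player. At the Nash equilibrium everyone keeps their 33, and the group total is 4 × 33 = 132.
Each contributed unit returns 3.100 to the group as a whole (0.7750 to each of 4 players), which exceeds 1, so the social optimum is full contribution: group total = 3.100 × 132 = 409.20.
Efficiency loss = 409.20 − 132 = 277.20.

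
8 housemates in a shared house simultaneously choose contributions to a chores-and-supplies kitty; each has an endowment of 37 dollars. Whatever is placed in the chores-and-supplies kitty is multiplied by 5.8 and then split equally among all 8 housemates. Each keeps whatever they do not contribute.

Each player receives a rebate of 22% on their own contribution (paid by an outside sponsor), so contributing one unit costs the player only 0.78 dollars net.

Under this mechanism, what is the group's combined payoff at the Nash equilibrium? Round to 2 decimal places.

296.00 dollars

Even with the mechanism, each unit contributed returns only (5.8/8) / 0.78 = 0.9295 per unit of net cost, so contributing nothing is still dominant.
Everyone keeps their endowment and the group total is 8 × 37 = 296.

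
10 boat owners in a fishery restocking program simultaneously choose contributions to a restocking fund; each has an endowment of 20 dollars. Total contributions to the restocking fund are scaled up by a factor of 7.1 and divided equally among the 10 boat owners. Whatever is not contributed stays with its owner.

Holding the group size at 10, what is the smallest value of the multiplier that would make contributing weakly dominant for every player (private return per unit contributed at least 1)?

A contributed unit returns (multiplier)/10 to its contributor.
This reaches 1 exactly when the multiplier is 10.

10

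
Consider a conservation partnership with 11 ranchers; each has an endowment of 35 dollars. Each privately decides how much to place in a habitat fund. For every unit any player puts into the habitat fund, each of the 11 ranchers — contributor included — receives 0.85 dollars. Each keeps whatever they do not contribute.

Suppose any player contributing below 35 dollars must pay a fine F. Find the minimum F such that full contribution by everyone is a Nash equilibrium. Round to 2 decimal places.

5.25 dollars

Given the others contribute fully, the best deviation is to contribute 0 (any partial contribution still incurs the fine and gives up units whose private return 0.85 is below 1).
Deviating from 35 to 0 saves 35 dollars but forfeits the deviator's share of the drop in the habitat fund: 0.85 × 35 = 29.75.
So the deviation gain is 35 − 29.75 = 5.25, and the fine must be at least 5.25 dollars to wipe it out.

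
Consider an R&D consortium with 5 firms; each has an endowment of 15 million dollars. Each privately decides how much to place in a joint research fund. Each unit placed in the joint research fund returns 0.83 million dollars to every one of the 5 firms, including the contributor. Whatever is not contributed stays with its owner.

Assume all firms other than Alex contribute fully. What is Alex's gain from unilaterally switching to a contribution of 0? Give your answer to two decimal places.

Switching from a contribution of 15 to 0 lets Alex keep an extra 15 million dollars, but lowers the joint research fund by 15, which costs Alex their own share of that drop: 0.83 × 15 = 12.45.
Net gain = 15 − 12.45 = 2.55. The private return per contributed unit (0.83) is below 1, so free-riding is indeed the best response regardless of what the others do.

2.55 million dollars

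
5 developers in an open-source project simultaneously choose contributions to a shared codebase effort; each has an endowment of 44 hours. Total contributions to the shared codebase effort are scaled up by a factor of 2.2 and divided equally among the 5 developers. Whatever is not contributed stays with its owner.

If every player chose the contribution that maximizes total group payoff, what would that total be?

Each contributed unit returns 2.200 to the group as a whole (0.4400 to each of 5 players), which exceeds 1, so the social optimum is full contribution: group total = 2.200 × 220 = 484.00.

484.00 hours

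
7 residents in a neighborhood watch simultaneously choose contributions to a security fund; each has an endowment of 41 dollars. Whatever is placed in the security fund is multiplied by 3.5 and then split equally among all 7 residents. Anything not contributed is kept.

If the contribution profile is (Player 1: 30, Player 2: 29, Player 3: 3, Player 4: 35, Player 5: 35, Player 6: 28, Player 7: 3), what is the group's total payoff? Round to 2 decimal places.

Total contributed: 30 + 29 + 3 + 35 + 35 + 28 + 3 = 163; total kept: 7 × 41 − 163 = 124.
The security fund pays out 3.5 × 163 = 570.50 in aggregate.
Group total = 124 + 570.50 = 694.50.

694.50 dollars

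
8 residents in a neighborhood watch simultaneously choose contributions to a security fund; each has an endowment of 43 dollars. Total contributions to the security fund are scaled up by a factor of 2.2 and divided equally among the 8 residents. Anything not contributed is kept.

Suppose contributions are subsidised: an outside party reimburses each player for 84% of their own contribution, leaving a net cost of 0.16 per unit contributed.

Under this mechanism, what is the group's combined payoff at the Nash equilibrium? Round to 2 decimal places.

The effective private return per unit is now (2.2/8) / 0.16 = 1.7188 > 1, so every player's dominant strategy flips to full contribution.
So the Nash equilibrium is full contribution by all 8; the group earns 8 × (43 × 0.84 + 2.2 × 43) = 1045.76.

1045.76 dollars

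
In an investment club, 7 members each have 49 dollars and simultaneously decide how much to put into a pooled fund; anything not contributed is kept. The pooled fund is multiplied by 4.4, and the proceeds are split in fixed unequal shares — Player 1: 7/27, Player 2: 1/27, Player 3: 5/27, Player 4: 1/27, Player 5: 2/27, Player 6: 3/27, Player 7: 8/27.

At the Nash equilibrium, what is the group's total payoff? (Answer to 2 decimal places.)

Player j's private return per contributed unit is 4.4 × (j's share). Contributing is weakly dominant for j when that share is at least 1/4.4 = 0.2273, and contributing 0 is dominant otherwise.
Player 1 and Player 7 are above the threshold, contributing 49 each; the remaining 5 contribute 0. Total contributed: 98.
The pooled fund pays out 4.4 × 98 = 431.20 in total (split across the unequal shares, but the aggregate is all that matters for the group sum).
The 5 free-riders keep 49 each, adding 245. Group total = 245 + 431.20 = 676.20.

676.20 dollars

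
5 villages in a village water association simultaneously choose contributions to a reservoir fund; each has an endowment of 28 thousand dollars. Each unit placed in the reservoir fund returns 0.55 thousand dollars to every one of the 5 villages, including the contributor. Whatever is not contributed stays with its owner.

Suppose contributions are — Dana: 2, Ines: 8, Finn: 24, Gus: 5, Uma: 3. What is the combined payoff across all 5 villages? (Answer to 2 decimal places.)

Total contributed: 2 + 8 + 24 + 5 + 3 = 42; total kept: 5 × 28 − 42 = 98.
The reservoir fund pays out 0.55 × 5 × 42 = 115.50 in aggregate.
Group total = 98 + 115.50 = 213.50.

213.50 thousand dollars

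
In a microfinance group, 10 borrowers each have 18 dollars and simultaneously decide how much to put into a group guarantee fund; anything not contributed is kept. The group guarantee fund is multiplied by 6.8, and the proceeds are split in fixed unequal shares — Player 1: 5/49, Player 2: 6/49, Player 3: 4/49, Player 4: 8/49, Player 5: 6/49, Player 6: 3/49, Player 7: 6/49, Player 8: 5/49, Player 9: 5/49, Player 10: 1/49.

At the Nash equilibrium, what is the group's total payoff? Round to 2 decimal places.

284.40 dollars

For player j, contributing a unit is worthwhile iff 6.8 × (j's share) ≥ 1, i.e. iff j's share is at least 0.1471.
Only Player 4 (8/49) clears that bar, contributing 18; the remaining 9 contribute 0. Total contributed: 18.
The group guarantee fund pays out 6.8 × 18 = 122.40 in total (split across the unequal shares, but the aggregate is all that matters for the group sum).
The 9 free-riders keep 18 each, adding 162. Group total = 162 + 122.40 = 284.40.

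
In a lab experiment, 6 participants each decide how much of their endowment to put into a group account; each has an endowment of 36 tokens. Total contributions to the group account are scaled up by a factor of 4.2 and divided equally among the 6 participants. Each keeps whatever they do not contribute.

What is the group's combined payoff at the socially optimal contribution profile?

907.20 tokens

Each contributed unit returns 4.200 to the group as a whole (0.7000 to each of 6 players), which exceeds 1, so the social optimum is full contribution: group total = 4.200 × 216 = 907.20.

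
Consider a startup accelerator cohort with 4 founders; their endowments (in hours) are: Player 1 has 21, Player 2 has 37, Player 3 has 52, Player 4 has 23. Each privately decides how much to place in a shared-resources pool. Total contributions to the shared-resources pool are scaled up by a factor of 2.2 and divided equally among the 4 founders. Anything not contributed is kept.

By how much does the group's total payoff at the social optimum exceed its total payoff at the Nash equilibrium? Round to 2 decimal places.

The private return per contributed unit is 2.2/4 = 0.5500 < 1 for every player regardless of endowment, so the Nash equilibrium is zero contribution and the group total is Σ E_j = 21 + 37 + 52 + 23 = 133.
Each contributed unit returns 2.200 to the group, so the social optimum is full contribution by everyone: group total = 2.200 × 133 = 292.60.
Efficiency loss = (2.200 − 1) × 133 = 159.60.

159.60 hours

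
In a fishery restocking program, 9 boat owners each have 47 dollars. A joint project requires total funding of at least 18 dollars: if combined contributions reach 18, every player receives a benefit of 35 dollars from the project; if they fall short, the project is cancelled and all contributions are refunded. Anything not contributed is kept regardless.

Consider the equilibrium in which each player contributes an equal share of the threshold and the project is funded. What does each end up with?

80 dollars

Equal share of the threshold: 18/9 = 2.
At this profile no one gains by cutting their contribution: any cut drops the total below 18, the project is cancelled, contributions are refunded, and the deviator ends with 47, which is less than 47 − 2 + 35 = 80. Contributing more than 2 just wastes the excess. So contributing exactly 2 is a best response.
Each player's payoff: 47 − 2 + 35 = 80.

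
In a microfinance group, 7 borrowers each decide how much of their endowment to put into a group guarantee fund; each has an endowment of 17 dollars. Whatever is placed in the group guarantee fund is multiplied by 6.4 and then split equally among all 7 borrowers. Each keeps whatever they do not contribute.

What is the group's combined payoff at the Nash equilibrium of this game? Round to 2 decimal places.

Each contributed unit returns 6.4/7 = 0.9143 to its contributor — below 1 — so contributing 0 is dominant for every player. At the Nash equilibrium everyone keeps their 17, and the group total is 7 × 17 = 119.

119.00 dollars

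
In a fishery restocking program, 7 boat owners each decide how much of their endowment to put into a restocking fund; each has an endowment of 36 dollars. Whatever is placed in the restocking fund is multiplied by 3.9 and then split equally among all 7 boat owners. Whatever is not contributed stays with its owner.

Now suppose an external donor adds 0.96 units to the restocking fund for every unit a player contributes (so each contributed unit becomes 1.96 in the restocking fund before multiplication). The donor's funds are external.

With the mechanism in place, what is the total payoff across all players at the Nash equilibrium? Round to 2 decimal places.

The effective private return per unit is now 3.9 × 1.96 / 7 = 1.0920 > 1, so every player's dominant strategy flips to full contribution.
So the Nash equilibrium is full contribution by all 7; the group earns 3.9 × 1.96 × 252 = 1926.29.

1926.29 dollars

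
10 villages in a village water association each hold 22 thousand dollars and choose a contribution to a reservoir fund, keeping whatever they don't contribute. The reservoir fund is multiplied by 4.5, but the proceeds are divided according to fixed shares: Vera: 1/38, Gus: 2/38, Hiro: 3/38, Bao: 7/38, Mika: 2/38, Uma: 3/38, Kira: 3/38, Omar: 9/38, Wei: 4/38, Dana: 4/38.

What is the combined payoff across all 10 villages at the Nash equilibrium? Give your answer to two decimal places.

297.00 thousand dollars

A player with share s gets back 4.5·s per unit contributed, so full contribution is dominant for anyone with s > 1/4.5 = 0.2222 and zero contribution is dominant for anyone below.
Omar alone (share 9/38) is above the threshold, contributing 22; the remaining 9 contribute 0. Total contributed: 22.
The reservoir fund pays out 4.5 × 22 = 99.00 in total (split across the unequal shares, but the aggregate is all that matters for the group sum).
The 9 free-riders keep 22 each, adding 198. Group total = 198 + 99.00 = 297.00.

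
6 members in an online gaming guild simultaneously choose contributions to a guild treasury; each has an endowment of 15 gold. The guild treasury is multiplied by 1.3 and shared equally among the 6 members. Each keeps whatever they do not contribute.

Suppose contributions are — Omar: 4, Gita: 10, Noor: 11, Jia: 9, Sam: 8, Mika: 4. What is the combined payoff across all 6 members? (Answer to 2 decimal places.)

Total contributed: 4 + 10 + 11 + 9 + 8 + 4 = 46; total kept: 6 × 15 − 46 = 44.
The guild treasury pays out 1.3 × 46 = 59.80 in aggregate.
Group total = 44 + 59.80 = 103.80.

103.80 gold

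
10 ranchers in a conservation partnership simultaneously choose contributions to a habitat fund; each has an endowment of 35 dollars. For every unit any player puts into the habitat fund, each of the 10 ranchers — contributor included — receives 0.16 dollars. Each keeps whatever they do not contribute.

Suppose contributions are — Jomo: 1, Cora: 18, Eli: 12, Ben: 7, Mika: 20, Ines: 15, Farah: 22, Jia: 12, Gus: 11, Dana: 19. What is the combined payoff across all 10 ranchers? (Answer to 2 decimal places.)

432.20 dollars

Total contributed: 1 + 18 + 12 + 7 + 20 + 15 + 22 + 12 + 11 + 19 = 137; total kept: 10 × 35 − 137 = 213.
The habitat fund pays out 0.16 × 10 × 137 = 219.20 in aggregate.
Group total = 213 + 219.20 = 432.20.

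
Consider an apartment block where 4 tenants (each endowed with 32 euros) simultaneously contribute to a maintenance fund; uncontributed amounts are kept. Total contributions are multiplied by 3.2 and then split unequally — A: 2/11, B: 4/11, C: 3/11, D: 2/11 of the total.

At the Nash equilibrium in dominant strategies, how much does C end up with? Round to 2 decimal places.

For player j, contributing a unit is worthwhile iff 3.2 × (j's share) ≥ 1, i.e. iff j's share is at least 0.3125.
Only B (4/11) clears that bar, contributing 32; the remaining 3 contribute 0. Total contributed: 32.
C keeps 32 and receives 3.2 × 32 × 3/11 = 27.93 from the maintenance fund, for a payoff of 59.93.

59.93 euros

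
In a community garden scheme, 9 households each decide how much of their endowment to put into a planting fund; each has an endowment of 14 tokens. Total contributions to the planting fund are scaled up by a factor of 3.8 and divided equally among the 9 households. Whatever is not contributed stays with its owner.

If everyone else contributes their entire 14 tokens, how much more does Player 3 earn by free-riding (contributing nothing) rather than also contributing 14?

Switching from a contribution of 14 to 0 lets Player 3 keep an extra 14 tokens, but lowers the planting fund by 14, which costs Player 3 their own share of that drop: 3.8/9 × 14 = 5.91.
Net gain = 14 − 5.91 = 8.09. The private return per contributed unit (0.4222) is below 1, so free-riding is indeed the best response regardless of what the others do.

8.09 tokens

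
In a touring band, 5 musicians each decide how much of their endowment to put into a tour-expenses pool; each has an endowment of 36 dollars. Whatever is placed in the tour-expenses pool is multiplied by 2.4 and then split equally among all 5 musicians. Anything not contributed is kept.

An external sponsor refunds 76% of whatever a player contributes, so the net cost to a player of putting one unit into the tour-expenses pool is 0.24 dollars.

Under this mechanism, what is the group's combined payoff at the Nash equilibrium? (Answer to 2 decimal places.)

Under the mechanism each unit contributed yields (2.4/5) / 0.24 = 2.0000 back to its contributor per unit of net cost, which exceeds 1, making full contribution the dominant choice for everyone.
So the Nash equilibrium is full contribution by all 5; the group earns 5 × (36 × 0.76 + 2.4 × 36) = 568.80.

568.80 dollars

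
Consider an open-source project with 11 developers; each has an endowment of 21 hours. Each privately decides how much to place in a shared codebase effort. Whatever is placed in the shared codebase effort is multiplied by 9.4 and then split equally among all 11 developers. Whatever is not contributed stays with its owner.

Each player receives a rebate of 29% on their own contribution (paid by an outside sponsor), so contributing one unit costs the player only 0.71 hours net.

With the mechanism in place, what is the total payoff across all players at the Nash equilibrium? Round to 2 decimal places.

The effective private return per unit is now (9.4/11) / 0.71 = 1.2036 > 1, so every player's dominant strategy flips to full contribution.
So the Nash equilibrium is full contribution by all 11; the group earns 11 × (21 × 0.29 + 9.4 × 21) = 2238.39.

2238.39 hours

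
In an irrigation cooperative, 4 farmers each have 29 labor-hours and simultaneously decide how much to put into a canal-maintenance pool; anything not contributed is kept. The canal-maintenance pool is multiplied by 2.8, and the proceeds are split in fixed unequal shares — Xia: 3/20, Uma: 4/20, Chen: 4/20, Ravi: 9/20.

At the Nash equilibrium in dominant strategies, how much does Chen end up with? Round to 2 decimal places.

For player j, contributing a unit is worthwhile iff 2.8 × (j's share) ≥ 1, i.e. iff j's share is at least 0.3571.
Ravi alone (share 9/20) is above the threshold, contributing 29; the remaining 3 contribute 0. Total contributed: 29.
Chen keeps 29 and receives 2.8 × 29 × 4/20 = 16.24 from the canal-maintenance pool, for a payoff of 45.24.

45.24 labor-hours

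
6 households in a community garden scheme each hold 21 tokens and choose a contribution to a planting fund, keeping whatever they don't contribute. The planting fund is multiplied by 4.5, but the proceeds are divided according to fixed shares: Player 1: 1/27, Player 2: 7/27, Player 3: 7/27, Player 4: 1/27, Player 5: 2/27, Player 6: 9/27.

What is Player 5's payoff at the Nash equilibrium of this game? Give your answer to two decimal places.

Each unit j contributes comes back to j as 4.5 × (j's share), so j prefers to contribute only if that share exceeds 1/4.5 = 0.2222; otherwise keeping the unit dominates.
Player 2, Player 3 and Player 6 are above the threshold, contributing 21 each; the remaining 3 contribute 0. Total contributed: 63.
Player 5 keeps 21 and receives 4.5 × 63 × 2/27 = 21.00 from the planting fund, for a payoff of 42.00.

42.00 tokens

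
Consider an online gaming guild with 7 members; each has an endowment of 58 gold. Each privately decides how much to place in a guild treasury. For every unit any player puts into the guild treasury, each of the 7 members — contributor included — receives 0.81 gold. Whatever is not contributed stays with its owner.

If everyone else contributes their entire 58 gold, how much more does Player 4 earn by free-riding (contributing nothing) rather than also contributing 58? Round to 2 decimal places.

11.02 gold

Switching from a contribution of 58 to 0 lets Player 4 keep an extra 58 gold, but lowers the guild treasury by 58, which costs Player 4 their own share of that drop: 0.81 × 58 = 46.98.
Net gain = 58 − 46.98 = 11.02. The private return per contributed unit (0.81) is below 1, so free-riding is indeed the best response regardless of what the others do.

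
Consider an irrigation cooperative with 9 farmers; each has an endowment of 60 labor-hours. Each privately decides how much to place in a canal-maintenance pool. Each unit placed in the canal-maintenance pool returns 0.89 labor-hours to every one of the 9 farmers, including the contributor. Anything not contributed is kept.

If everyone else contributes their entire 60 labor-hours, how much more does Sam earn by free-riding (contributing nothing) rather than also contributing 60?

6.60 labor-hours

Switching from a contribution of 60 to 0 lets Sam keep an extra 60 labor-hours, but lowers the canal-maintenance pool by 60, which costs Sam their own share of that drop: 0.89 × 60 = 53.40.
Net gain = 60 − 53.40 = 6.60. The private return per contributed unit (0.89) is below 1, so free-riding is indeed the best response regardless of what the others do.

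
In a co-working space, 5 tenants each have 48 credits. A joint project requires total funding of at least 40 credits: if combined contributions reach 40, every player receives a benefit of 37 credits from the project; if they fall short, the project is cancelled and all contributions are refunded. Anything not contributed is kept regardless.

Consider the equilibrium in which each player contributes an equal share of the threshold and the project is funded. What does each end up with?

77 credits

Equal share of the threshold: 40/5 = 8.
At this profile no one gains by cutting their contribution: any cut drops the total below 40, the project is cancelled, contributions are refunded, and the deviator ends with 48, which is less than 48 − 8 + 37 = 77. Contributing more than 8 just wastes the excess. So contributing exactly 8 is a best response.
Each player's payoff: 48 − 8 + 37 = 77.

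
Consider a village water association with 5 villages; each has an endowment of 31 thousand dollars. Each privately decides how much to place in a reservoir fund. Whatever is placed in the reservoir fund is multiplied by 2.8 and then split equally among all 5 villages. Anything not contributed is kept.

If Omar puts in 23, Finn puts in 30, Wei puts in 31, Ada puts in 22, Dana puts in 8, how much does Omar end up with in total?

71.84 thousand dollars

Total contributed: 23 + 30 + 31 + 22 + 8 = 114.
Each receives 2.8 × 114 / 5 = 63.84 from the reservoir fund.
Omar keeps 31 − 23 = 8, so Omar's payoff is 8 + 63.84 = 71.84.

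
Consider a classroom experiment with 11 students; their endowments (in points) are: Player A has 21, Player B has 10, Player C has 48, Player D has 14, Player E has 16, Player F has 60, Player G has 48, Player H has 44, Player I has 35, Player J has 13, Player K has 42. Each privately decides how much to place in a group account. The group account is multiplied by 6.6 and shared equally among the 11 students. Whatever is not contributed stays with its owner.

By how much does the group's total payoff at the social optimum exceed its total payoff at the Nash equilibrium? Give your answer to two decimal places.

1965.60 points

The private return per contributed unit is 6.6/11 = 0.6000 < 1 for every player regardless of endowment, so the Nash equilibrium is zero contribution and the group total is Σ E_j = 21 + 10 + 48 + 14 + 16 + 60 + 48 + 44 + 35 + 13 + 42 = 351.
Each contributed unit returns 6.600 to the group, so the social optimum is full contribution by everyone: group total = 6.600 × 351 = 2316.60.
Efficiency loss = (6.600 − 1) × 351 = 1965.60.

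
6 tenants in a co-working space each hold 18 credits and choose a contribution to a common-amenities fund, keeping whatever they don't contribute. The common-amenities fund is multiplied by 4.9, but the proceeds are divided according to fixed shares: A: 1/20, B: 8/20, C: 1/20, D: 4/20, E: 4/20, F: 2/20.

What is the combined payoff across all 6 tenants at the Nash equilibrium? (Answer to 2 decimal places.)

178.20 credits

A player with share s gets back 4.9·s per unit contributed, so full contribution is dominant for anyone with s > 1/4.9 = 0.2041 and zero contribution is dominant for anyone below.
B alone (share 8/20) is above the threshold, contributing 18; the remaining 5 contribute 0. Total contributed: 18.
The common-amenities fund pays out 4.9 × 18 = 88.20 in total (split across the unequal shares, but the aggregate is all that matters for the group sum).
The 5 free-riders keep 18 each, adding 90. Group total = 90 + 88.20 = 178.20.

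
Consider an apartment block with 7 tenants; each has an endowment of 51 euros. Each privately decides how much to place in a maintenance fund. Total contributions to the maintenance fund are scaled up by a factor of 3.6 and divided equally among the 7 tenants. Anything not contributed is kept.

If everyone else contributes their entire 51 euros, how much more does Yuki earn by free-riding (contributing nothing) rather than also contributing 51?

Switching from a contribution of 51 to 0 lets Yuki keep an extra 51 euros, but lowers the maintenance fund by 51, which costs Yuki their own share of that drop: 3.6/7 × 51 = 26.23.
Net gain = 51 − 26.23 = 24.77. The private return per contributed unit (0.5143) is below 1, so free-riding is indeed the best response regardless of what the others do.

24.77 euros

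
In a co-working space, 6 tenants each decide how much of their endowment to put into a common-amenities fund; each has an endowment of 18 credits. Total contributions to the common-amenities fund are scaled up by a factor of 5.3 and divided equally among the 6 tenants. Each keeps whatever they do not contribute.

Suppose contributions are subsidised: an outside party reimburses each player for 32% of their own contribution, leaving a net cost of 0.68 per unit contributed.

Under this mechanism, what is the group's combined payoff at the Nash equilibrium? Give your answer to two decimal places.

606.96 credits

With the mechanism, a contributed unit returns (5.3/6) / 0.68 = 1.2990 per unit of net cost to the contributor — now above 1 — so contributing fully is weakly dominant for every player.
So the Nash equilibrium is full contribution by all 6; the group earns 6 × (18 × 0.32 + 5.3 × 18) = 606.96.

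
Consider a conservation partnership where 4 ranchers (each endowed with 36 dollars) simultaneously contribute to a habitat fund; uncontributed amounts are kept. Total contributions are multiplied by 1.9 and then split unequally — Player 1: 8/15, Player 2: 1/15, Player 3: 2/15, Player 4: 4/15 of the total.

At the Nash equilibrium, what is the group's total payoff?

For player j, contributing a unit is worthwhile iff 1.9 × (j's share) ≥ 1, i.e. iff j's share is at least 0.5263.
Player 1 alone (share 8/15) is above the threshold, contributing 36; the remaining 3 contribute 0. Total contributed: 36.
The habitat fund pays out 1.9 × 36 = 68.40 in total (split across the unequal shares, but the aggregate is all that matters for the group sum).
The 3 free-riders keep 36 each, adding 108. Group total = 108 + 68.40 = 176.40.

176.40 dollars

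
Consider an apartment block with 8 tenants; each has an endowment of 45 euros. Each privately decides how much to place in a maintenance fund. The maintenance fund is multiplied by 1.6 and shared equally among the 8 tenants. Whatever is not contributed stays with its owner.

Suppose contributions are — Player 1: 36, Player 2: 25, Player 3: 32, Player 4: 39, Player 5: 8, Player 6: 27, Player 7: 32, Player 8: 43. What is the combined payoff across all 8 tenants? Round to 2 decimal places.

Total contributed: 36 + 25 + 32 + 39 + 8 + 27 + 32 + 43 = 242; total kept: 8 × 45 − 242 = 118.
The maintenance fund pays out 1.6 × 242 = 387.20 in aggregate.
Group total = 118 + 387.20 = 505.20.

505.20 euros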